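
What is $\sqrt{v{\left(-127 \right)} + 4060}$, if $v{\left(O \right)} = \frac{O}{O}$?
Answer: $\sqrt{4061} \approx 63.726$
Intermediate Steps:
$v{\left(O \right)} = 1$
$\sqrt{v{\left(-127 \right)} + 4060} = \sqrt{1 + 4060} = \sqrt{4061}$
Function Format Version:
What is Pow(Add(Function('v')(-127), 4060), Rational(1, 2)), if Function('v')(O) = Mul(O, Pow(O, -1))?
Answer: Pow(4061, Rational(1, 2)) ≈ 63.726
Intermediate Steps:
Function('v')(O) = 1
Pow(Add(Function('v')(-127), 4060), Rational(1, 2)) = Pow(Add(1, 4060), Rational(1, 2)) = Pow(4061, Rational(1, 2))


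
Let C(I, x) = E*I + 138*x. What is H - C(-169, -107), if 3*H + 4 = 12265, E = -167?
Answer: -9370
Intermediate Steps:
H = 4087 (H = -4/3 + (⅓)*12265 = -4/3 + 12265/3 = 4087)
C(I, x) = -167*I + 138*x
H - C(-169, -107) = 4087 - (-167*(-169) + 138*(-107)) = 4087 - (28223 - 14766) = 4087 - 1*13457 = 4087 - 13457 = -9370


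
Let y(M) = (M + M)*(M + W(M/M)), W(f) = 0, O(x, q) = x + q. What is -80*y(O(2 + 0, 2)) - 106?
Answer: -2666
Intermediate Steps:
O(x, q) = q + x
y(M) = 2*M² (y(M) = (M + M)*(M + 0) = (2*M)*M = 2*M²)
-80*y(O(2 + 0, 2)) - 106 = -160*(2 + (2 + 0))² - 106 = -160*(2 + 2)² - 106 = -160*4² - 106 = -160*16 - 106 = -80*32 - 106 = -2560 - 106 = -2666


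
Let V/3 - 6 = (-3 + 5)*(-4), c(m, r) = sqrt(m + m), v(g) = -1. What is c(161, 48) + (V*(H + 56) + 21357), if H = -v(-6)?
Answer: 21015 + sqrt(322) ≈ 21033.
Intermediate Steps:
c(m, r) = sqrt(2)*sqrt(m) (c(m, r) = sqrt(2*m) = sqrt(2)*sqrt(m))
V = -6 (V = 18 + 3*((-3 + 5)*(-4)) = 18 + 3*(2*(-4)) = 18 + 3*(-8) = 18 - 24 = -6)
H = 1 (H = -1*(-1) = 1)
c(161, 48) + (V*(H + 56) + 21357) = sqrt(2)*sqrt(161) + (-6*(1 + 56) + 21357) = sqrt(322) + (-6*57 + 21357) = sqrt(322) + (-342 + 21357) = sqrt(322) + 21015 = 21015 + sqrt(322)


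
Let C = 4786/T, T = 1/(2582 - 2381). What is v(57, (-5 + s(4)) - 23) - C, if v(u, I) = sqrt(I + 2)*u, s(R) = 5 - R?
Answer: -961986 + 285*I ≈ -9.6199e+5 + 285.0*I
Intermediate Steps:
T = 1/201 ≈ 0.0049751
C = 961986 (C = 4786/(1/201) = 4786*201 = 961986)
v(u, I) = u*sqrt(2 + I) (v(u, I) = sqrt(2 + I)*u = u*sqrt(2 + I))
v(57, (-5 + s(4)) - 23) - C = 57*sqrt(2 + ((-5 + (5 - 1*4)) - 23)) - 1*961986 = 57*sqrt(2 + ((-5 + (5 - 4)) - 23)) - 961986 = 57*sqrt(2 + ((-5 + 1) - 23)) - 961986 = 57*sqrt(2 + (-4 - 23)) - 961986 = 57*sqrt(2 - 27) - 961986 = 57*sqrt(-25) - 961986 = 57*(5*I) - 961986 = 285*I - 961986 = -961986 + 285*I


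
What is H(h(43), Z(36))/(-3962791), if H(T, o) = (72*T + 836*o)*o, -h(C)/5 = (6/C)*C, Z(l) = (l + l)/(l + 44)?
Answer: 31671/99069775 ≈ 0.00031968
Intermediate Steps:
Z(l) = 2*l/(44 + l) (Z(l) = (2*l)/(44 + l) = 2*l/(44 + l))
h(C) = -30 (h(C) = -5*6/C*C = -5*6 = -30)
H(T, o) = o*(72*T + 836*o)
H(h(43), Z(36))/(-3962791) = (4*(2*36/(44 + 36))*(18*(-30) + 209*(2*36/(44 + 36))))/(-3962791) = (4*(2*36/80)*(-540 + 209*(2*36/80)))*(-1/3962791) = (4*(2*36*(1/80))*(-540 + 209*(2*36*(1/80))))*(-1/3962791) = (4*(9/10)*(-540 + 209*(9/10)))*(-1/3962791) = (4*(9/10)*(-540 + 1881/10))*(-1/3962791) = (4*(9/10)*(-3519/10))*(-1/3962791) = -31671/25*(-1/3962791) = 31671/99069775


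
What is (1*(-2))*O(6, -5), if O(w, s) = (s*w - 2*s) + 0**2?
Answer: 40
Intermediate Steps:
O(w, s) = -2*s + s*w (O(w, s) = (-2*s + s*w) + 0 = -2*s + s*w)
(1*(-2))*O(6, -5) = (1*(-2))*(-5*(-2 + 6)) = -(-10)*4 = -2*(-20) = 40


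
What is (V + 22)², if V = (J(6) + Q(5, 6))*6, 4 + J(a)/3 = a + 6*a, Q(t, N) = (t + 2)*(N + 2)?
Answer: 1085764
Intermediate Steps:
Q(t, N) = (2 + N)*(2 + t) (Q(t, N) = (2 + t)*(2 + N) = (2 + N)*(2 + t))
J(a) = -12 + 21*a (J(a) = -12 + 3*(a + 6*a) = -12 + 3*(7*a) = -12 + 21*a)
V = 1020 (V = ((-12 + 21*6) + (4 + 2*6 + 2*5 + 6*5))*6 = ((-12 + 126) + (4 + 12 + 10 + 30))*6 = (114 + 56)*6 = 170*6 = 1020)
(V + 22)² = (1020 + 22)² = 1042² = 1085764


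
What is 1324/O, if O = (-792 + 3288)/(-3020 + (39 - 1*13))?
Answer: -165169/104 ≈ -1588.2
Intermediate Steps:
O = -416/499 (O = 2496/(-3020 + (39 - 13)) = 2496/(-3020 + 26) = 2496/(-2994) = 2496*(-1/2994) = -416/499 ≈ -0.83367)
1324/O = 1324/(-416/499) = 1324*(-499/416) = -165169/104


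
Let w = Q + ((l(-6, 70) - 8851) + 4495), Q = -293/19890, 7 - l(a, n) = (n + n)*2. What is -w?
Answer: 92071103/19890 ≈ 4629.0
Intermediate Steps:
l(a, n) = 7 - 4*n (l(a, n) = 7 - (n + n)*2 = 7 - 2*n*2 = 7 - 4*n)
Q = -293/19890 (Q = -293*1/19890 = -293/19890 ≈ -0.014731)
w = -92071103/19890 (w = -293/19890 + (((7 - 4*70) - 8851) + 4495) = -293/19890 + (((7 - 280) - 8851) + 4495) = -293/19890 + ((-273 - 8851) + 4495) = -293/19890 + (-9124 + 4495) = -293/19890 - 4629 = -92071103/19890 ≈ -4629.0)
-w = -1*(-92071103/19890) = 92071103/19890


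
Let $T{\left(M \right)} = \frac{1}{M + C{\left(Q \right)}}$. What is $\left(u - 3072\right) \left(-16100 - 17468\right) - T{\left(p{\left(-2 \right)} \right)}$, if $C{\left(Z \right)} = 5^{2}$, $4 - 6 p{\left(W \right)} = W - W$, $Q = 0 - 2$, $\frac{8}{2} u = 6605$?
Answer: $\frac{3672263669}{77} \approx 4.7692 \cdot 10^{7}$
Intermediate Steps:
$u = \frac{6605}{4}$ ($u = \frac{1}{4} \cdot 6605 = \frac{6605}{4} \approx 1651.3$)
$Q = -2$ ($Q = 0 - 2 = -2$)
$p{\left(W \right)} = \frac{2}{3}$ ($p{\left(W \right)} = \frac{2}{3} - \frac{W - W}{6} = \frac{2}{3} - 0 = \frac{2}{3} + 0 = \frac{2}{3}$)
$C{\left(Z \right)} = 25$
$T{\left(M \right)} = \frac{1}{25 + M}$ ($T{\left(M \right)} = \frac{1}{M + 25} = \frac{1}{25 + M}$)
$\left(u - 3072\right) \left(-16100 - 17468\right) - T{\left(p{\left(-2 \right)} \right)} = \left(\frac{6605}{4} - 3072\right) \left(-16100 - 17468\right) - \frac{1}{25 + \frac{2}{3}} = \left(- \frac{5683}{4}\right) \left(-33568\right) - \frac{1}{\frac{77}{3}} = 47691736 - \frac{3}{77} = \frac{3672263669}{77}$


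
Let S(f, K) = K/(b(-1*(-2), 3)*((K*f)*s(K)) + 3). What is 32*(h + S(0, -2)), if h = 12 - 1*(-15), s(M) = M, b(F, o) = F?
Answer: 2528/3 ≈ 842.67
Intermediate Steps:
S(f, K) = K/(3 + 2*f*K²) (S(f, K) = K/((-1*(-2))*((K*f)*K) + 3) = K/(2*(f*K²) + 3) = K/(2*f*K² + 3) = K/(3 + 2*f*K²))
h = 27 (h = 12 + 15 = 27)
32*(h + S(0, -2)) = 32*(27 - 2/(3 + 2*0*(-2)²)) = 32*(27 - 2/(3 + 2*0*4)) = 32*(27 - 2/(3 + 0)) = 32*(27 - 2/3) = 32*(27 - 2*⅓) = 32*(27 - ⅔) = 32*(79/3) = 2528/3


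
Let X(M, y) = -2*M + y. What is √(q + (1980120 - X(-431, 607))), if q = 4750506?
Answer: √6729157 ≈ 2594.1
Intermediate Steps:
X(M, y) = y - 2*M
√(q + (1980120 - X(-431, 607))) = √(4750506 + (1980120 - (607 - 2*(-431)))) = √(4750506 + (1980120 - (607 + 862))) = √(4750506 + (1980120 - 1*1469)) = √(4750506 + (1980120 - 1469)) = √(4750506 + 1978651) = √6729157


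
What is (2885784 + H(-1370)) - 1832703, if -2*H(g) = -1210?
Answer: 1053686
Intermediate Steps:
H(g) = 605 (H(g) = -½*(-1210) = 605)
(2885784 + H(-1370)) - 1832703 = (2885784 + 605) - 1832703 = 2886389 - 1832703 = 1053686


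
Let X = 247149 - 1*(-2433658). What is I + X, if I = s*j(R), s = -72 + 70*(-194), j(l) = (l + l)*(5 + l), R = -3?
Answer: 2844631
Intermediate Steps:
j(l) = 2*l*(5 + l) (j(l) = (2*l)*(5 + l) = 2*l*(5 + l))
X = 2680807 (X = 247149 + 2433658 = 2680807)
s = -13652 (s = -72 - 13580 = -13652)
I = 163824 (I = -27304*(-3)*(5 - 3) = -27304*(-3)*2 = -13652*(-12) = 163824)
I + X = 163824 + 2680807 = 2844631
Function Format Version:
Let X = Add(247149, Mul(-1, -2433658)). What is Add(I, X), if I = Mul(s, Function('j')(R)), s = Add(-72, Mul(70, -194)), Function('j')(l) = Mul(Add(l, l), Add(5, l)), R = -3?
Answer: 2844631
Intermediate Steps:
Function('j')(l) = Mul(2, l, Add(5, l)) (Function('j')(l) = Mul(Mul(2, l), Add(5, l)) = Mul(2, l, Add(5, l)))
X = 2680807 (X = Add(247149, 2433658) = 2680807)
s = -13652 (s = Add(-72, -13580) = -13652)
I = 163824 (I = Mul(-13652, Mul(2, -3, Add(5, -3))) = Mul(-13652, Mul(2, -3, 2)) = Mul(-13652, -12) = 163824)
Add(I, X) = Add(163824, 2680807) = 2844631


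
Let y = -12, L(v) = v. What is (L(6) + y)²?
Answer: 36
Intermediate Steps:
(L(6) + y)² = (6 - 12)² = (-6)² = 36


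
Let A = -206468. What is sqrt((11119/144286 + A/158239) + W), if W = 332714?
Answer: sqrt(173438264826700357116175546)/22831672354 ≈ 576.81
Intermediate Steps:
sqrt((11119/144286 + A/158239) + W) = sqrt((11119/144286 - 206468/158239) + 332714) = sqrt(-28030982407/22831672354 + 332714) = sqrt(7596389004606349/22831672354) = sqrt(173438264826700357116175546)/22831672354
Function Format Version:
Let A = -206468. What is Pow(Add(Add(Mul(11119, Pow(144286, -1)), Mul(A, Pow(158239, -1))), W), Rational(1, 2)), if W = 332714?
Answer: Mul(Rational(1, 22831672354), Pow(173438264826700357116175546, Rational(1, 2))) ≈ 576.81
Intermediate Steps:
Pow(Add(Add(Mul(11119, Pow(144286, -1)), Mul(A, Pow(158239, -1))), W), Rational(1, 2)) = Pow(Add(Add(Mul(11119, Pow(144286, -1)), Mul(-206468, Pow(158239, -1))), 332714), Rational(1, 2)) = Pow(Add(Add(Mul(11119, Rational(1, 144286)), Mul(-206468, Rational(1, 158239))), 332714), Rational(1, 2)) = Pow(Add(Add(Rational(11119, 144286), Rational(-206468, 158239)), 332714), Rational(1, 2)) = Pow(Add(Rational(-28030982407, 22831672354), 332714), Rational(1, 2)) = Pow(Rational(7596389004606349, 22831672354), Rational(1, 2)) = Mul(Rational(1, 22831672354), Pow(173438264826700357116175546, Rational(1, 2)))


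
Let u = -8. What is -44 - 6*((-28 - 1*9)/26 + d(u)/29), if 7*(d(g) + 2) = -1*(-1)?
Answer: -92569/2639 ≈ -35.077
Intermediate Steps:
d(g) = -13/7 (d(g) = -2 + (-1*(-1))/7 = -2 + (⅐)*1 = -2 + ⅐ = -13/7)
-44 - 6*((-28 - 1*9)/26 + d(u)/29) = -44 - 6*((-28 - 1*9)/26 - 13/7/29) = -44 - 6*((-28 - 9)*(1/26) - 13/7*1/29) = -44 - 6*(-37*1/26 - 13/203) = -44 - 6*(-37/26 - 13/203) = -44 - 6*(-7849/5278) = -44 + 23547/2639 = -92569/2639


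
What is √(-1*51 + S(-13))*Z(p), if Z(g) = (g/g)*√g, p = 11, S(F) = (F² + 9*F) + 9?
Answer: √110 ≈ 10.488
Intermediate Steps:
S(F) = 9 + F² + 9*F
Z(g) = √g (Z(g) = 1*√g = √g)
√(-1*51 + S(-13))*Z(p) = √(-1*51 + (9 + (-13)² + 9*(-13)))*√11 = √(-51 + (9 + 169 - 117))*√11 = √(-51 + 61)*√11 = √10*√11 = √110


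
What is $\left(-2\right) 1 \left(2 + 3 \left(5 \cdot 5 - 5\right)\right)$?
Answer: $-124$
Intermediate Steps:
$\left(-2\right) 1 \left(2 + 3 \left(5 \cdot 5 - 5\right)\right) = - 2 \left(2 + 3 \left(25 - 5\right)\right) = - 2 \left(2 + 3 \cdot 20\right) = - 2 \left(2 + 60\right) = \left(-2\right) 62 = -124$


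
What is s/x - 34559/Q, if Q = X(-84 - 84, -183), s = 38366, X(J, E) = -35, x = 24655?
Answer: 24382713/24655 ≈ 988.96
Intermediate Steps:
Q = -35
s/x - 34559/Q = 38366/24655 - 34559/(-35) = 38366*(1/24655) - 34559*(-1/35) = 38366/24655 + 4937/5 = 24382713/24655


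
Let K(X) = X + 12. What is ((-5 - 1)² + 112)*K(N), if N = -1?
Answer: 1628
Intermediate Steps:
K(X) = 12 + X
((-5 - 1)² + 112)*K(N) = ((-5 - 1)² + 112)*(12 - 1) = ((-6)² + 112)*11 = (36 + 112)*11 = 148*11 = 1628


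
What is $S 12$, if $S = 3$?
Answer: $36$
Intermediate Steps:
$S 12 = 3 \cdot 12 = 36$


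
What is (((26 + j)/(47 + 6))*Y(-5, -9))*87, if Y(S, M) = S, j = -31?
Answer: 2175/53 ≈ 41.038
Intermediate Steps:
(((26 + j)/(47 + 6))*Y(-5, -9))*87 = (((26 - 31)/(47 + 6))*(-5))*87 = (-5/53*(-5))*87 = (-5*1/53*(-5))*87 = -5/53*(-5)*87 = (25/53)*87 = 2175/53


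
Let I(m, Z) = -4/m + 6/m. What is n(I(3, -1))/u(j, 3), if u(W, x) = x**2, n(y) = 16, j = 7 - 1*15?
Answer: 16/9 ≈ 1.7778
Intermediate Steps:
I(m, Z) = 2/m
j = -8 (j = 7 - 15 = -8)
n(I(3, -1))/u(j, 3) = 16/(3**2) = 16/9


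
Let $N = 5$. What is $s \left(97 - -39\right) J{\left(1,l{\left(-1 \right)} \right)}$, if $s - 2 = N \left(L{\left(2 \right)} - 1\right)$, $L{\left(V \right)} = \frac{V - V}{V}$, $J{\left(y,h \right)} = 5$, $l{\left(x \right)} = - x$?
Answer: $-2040$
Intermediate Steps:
$L{\left(V \right)} = 0$ ($L{\left(V \right)} = \frac{0}{V} = 0$)
$s = -3$ ($s = 2 + 5 \left(0 - 1\right) = 2 + 5 \left(-1\right) = 2 - 5 = -3$)
$s \left(97 - -39\right) J{\left(1,l{\left(-1 \right)} \right)} = - 3 \left(97 - -39\right) 5 = - 3 \left(97 + 39\right) 5 = \left(-3\right) 136 \cdot 5 = \left(-408\right) 5 = -2040$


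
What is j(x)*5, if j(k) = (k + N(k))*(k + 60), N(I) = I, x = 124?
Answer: 228160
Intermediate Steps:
j(k) = 2*k*(60 + k) (j(k) = (k + k)*(k + 60) = (2*k)*(60 + k) = 2*k*(60 + k))
j(x)*5 = (2*124*(60 + 124))*5 = (2*124*184)*5 = 45632*5 = 228160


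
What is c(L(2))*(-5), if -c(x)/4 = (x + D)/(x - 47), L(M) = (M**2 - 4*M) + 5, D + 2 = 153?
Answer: -1520/23 ≈ -66.087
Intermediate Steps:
D = 151 (D = -2 + 153 = 151)
L(M) = 5 + M**2 - 4*M
c(x) = -4*(151 + x)/(-47 + x) (c(x) = -4*(x + 151)/(x - 47) = -4*(151 + x)/(-47 + x))
c(L(2))*(-5) = (4*(-151 - (5 + 2**2 - 4*2))/(-47 + (5 + 2**2 - 4*2)))*(-5) = (4*(-151 - (5 + 4 - 8))/(-47 + (5 + 4 - 8)))*(-5) = (4*(-151 - 1*1)/(-47 + 1))*(-5) = (4*(-151 - 1)/(-46))*(-5) = (4*(-1/46)*(-152))*(-5) = (304/23)*(-5) = -1520/23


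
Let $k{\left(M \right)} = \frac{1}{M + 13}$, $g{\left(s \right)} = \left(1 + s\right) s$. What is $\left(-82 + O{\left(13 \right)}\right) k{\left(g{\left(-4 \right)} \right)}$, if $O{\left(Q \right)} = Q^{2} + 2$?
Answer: $\frac{89}{25} \approx 3.56$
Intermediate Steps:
$g{\left(s \right)} = s \left(1 + s\right)$
$O{\left(Q \right)} = 2 + Q^{2}$
$k{\left(M \right)} = \frac{1}{13 + M}$
$\left(-82 + O{\left(13 \right)}\right) k{\left(g{\left(-4 \right)} \right)} = \frac{-82 + \left(2 + 13^{2}\right)}{13 - 4 \left(1 - 4\right)} = \frac{-82 + \left(2 + 169\right)}{13 - -12} = \frac{-82 + 171}{13 + 12} = \frac{89}{25}$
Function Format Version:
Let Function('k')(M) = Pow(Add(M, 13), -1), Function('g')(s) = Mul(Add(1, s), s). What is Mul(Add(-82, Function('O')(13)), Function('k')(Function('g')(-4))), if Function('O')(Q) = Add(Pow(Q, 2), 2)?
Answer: Rational(89, 25) ≈ 3.5600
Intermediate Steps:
Function('g')(s) = Mul(s, Add(1, s))
Function('O')(Q) = Add(2, Pow(Q, 2))
Function('k')(M) = Pow(Add(13, M), -1)
Mul(Add(-82, Function('O')(13)), Function('k')(Function('g')(-4))) = Mul(Add(-82, Add(2, Pow(13, 2))), Pow(Add(13, Mul(-4, Add(1, -4))), -1)) = Mul(Add(-82, Add(2, 169)), Pow(Add(13, Mul(-4, -3)), -1)) = Mul(Add(-82, 171), Pow(Add(13, 12), -1)) = Mul(89, Pow(25, -1)) = Mul(89, Rational(1, 25)) = Rational(89, 25)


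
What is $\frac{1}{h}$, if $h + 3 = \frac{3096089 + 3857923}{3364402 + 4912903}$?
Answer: $- \frac{8277305}{17877903} \approx -0.46299$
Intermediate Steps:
$h = - \frac{17877903}{8277305}$ ($h = -3 + \frac{3096089 + 3857923}{3364402 + 4912903} = -3 + \frac{6954012}{8277305} = - \frac{17877903}{8277305} \approx -2.1599$)
$\frac{1}{h} = \frac{1}{- \frac{17877903}{8277305}} = - \frac{8277305}{17877903}$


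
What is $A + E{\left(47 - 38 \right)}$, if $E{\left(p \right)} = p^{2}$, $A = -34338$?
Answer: $-34257$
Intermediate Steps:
$A + E{\left(47 - 38 \right)} = -34338 + \left(47 - 38\right)^{2} = -34338 + 9^{2} = -34338 + 81 = -34257$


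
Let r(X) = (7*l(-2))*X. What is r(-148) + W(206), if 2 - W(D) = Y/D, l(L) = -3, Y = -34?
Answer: 320347/103 ≈ 3110.2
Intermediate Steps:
W(D) = 2 + 34/D (W(D) = 2 - (-34)/D = 2 + 34/D)
r(X) = -21*X (r(X) = (7*(-3))*X = -21*X)
r(-148) + W(206) = -21*(-148) + (2 + 34/206) = 3108 + (2 + 34*(1/206)) = 3108 + (2 + 17/103) = 3108 + 223/103 = 320347/103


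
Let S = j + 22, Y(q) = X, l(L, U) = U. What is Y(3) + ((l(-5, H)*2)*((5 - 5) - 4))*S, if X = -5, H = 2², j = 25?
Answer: -1509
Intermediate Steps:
H = 4
Y(q) = -5
S = 47 (S = 25 + 22 = 47)
Y(3) + ((l(-5, H)*2)*((5 - 5) - 4))*S = -5 + ((4*2)*((5 - 5) - 4))*47 = -5 + (8*(0 - 4))*47 = -5 + (8*(-4))*47 = -5 - 32*47 = -5 - 1504 = -1509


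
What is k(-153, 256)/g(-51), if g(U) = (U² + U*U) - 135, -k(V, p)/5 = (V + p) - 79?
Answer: -40/1689 ≈ -0.023683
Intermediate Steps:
k(V, p) = 395 - 5*V - 5*p (k(V, p) = -5*((V + p) - 79) = -5*(-79 + V + p) = 395 - 5*V - 5*p)
g(U) = -135 + 2*U² (g(U) = (U² + U²) - 135 = 2*U² - 135 = -135 + 2*U²)
k(-153, 256)/g(-51) = (395 - 5*(-153) - 5*256)/(-135 + 2*(-51)²) = (395 + 765 - 1280)/(-135 + 2*2601) = -120/(-135 + 5202) = -120/5067 = -120*1/5067 = -40/1689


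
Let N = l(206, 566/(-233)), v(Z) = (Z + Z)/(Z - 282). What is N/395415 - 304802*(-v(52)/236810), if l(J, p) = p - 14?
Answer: -1678579704904/2883949735275 ≈ -0.58204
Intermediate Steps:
v(Z) = 2*Z/(-282 + Z) (v(Z) = (2*Z)/(-282 + Z) = 2*Z/(-282 + Z))
l(J, p) = -14 + p
N = -3828/233 (N = -14 + 566/(-233) = -14 + 566*(-1/233) = -14 - 566/233 = -3828/233 ≈ -16.429)
N/395415 - 304802*(-v(52)/236810) = -3828/233/395415 - 304802*(-52/(118405*(-282 + 52))) = -3828/233*1/395415 - 304802/((-236810/(2*52/(-230)))) = -44/1058985 - 304802/((-236810/(2*52*(-1/230)))) = -44/1058985 - 304802/((-236810/(-52/115))) = -44/1058985 - 304802/((-236810*(-115/52))) = -44/1058985 - 304802/13616575/26 = -44/1058985 - 304802*26/13616575 = -44/1058985 - 7924852/13616575 = -1678579704904/2883949735275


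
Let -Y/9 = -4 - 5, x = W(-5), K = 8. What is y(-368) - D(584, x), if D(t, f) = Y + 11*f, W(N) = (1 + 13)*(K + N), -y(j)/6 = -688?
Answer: 3585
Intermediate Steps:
y(j) = 4128 (y(j) = -6*(-688) = 4128)
W(N) = 112 + 14*N (W(N) = (1 + 13)*(8 + N) = 14*(8 + N) = 112 + 14*N)
x = 42 (x = 112 + 14*(-5) = 112 - 70 = 42)
Y = 81 (Y = -9*(-4 - 5) = -9*(-9) = 81)
D(t, f) = 81 + 11*f
y(-368) - D(584, x) = 4128 - (81 + 11*42) = 4128 - (81 + 462) = 4128 - 1*543 = 4128 - 543 = 3585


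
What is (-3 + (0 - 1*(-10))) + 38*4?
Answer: 159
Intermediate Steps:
(-3 + (0 - 1*(-10))) + 38*4 = (-3 + (0 + 10)) + 152 = (-3 + 10) + 152 = 7 + 152 = 159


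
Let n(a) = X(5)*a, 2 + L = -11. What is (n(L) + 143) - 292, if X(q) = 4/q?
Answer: -797/5 ≈ -159.40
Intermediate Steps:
L = -13 (L = -2 - 11 = -13)
n(a) = 4*a/5 (n(a) = (4/5)*a = (4*(⅕))*a = 4*a/5)
(n(L) + 143) - 292 = ((⅘)*(-13) + 143) - 292 = (-52/5 + 143) - 292 = 663/5 - 292 = -797/5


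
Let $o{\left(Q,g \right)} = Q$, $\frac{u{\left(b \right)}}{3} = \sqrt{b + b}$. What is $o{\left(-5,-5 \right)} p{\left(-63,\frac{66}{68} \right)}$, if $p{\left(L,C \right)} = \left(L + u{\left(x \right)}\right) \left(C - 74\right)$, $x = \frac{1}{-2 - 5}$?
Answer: $- \frac{782145}{34} + \frac{37245 i \sqrt{14}}{238} \approx -23004.0 + 585.54 i$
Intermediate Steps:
$x = - \frac{1}{7}$ ($x = \frac{1}{-7} = - \frac{1}{7} \approx -0.14286$)
$u{\left(b \right)} = 3 \sqrt{2} \sqrt{b}$ ($u{\left(b \right)} = 3 \sqrt{b + b} = 3 \sqrt{2 b} = 3 \sqrt{2} \sqrt{b}$)
$p{\left(L,C \right)} = \left(-74 + C\right) \left(L + \frac{3 i \sqrt{14}}{7}\right)$ ($p{\left(L,C \right)} = \left(L + 3 \sqrt{2} \sqrt{- \frac{1}{7}}\right) \left(C - 74\right) = \left(L + 3 \sqrt{2} \frac{i \sqrt{7}}{7}\right) \left(-74 + C\right) = \left(L + \frac{3 i \sqrt{14}}{7}\right) \left(-74 + C\right) = \left(-74 + C\right) \left(L + \frac{3 i \sqrt{14}}{7}\right)$)
$o{\left(-5,-5 \right)} p{\left(-63,\frac{66}{68} \right)} = - 5 \left(\left(-74\right) \left(-63\right) + \frac{66}{68} \left(-63\right) - \frac{222 i \sqrt{14}}{7} + \frac{3 i \frac{66}{68} \sqrt{14}}{7}\right) = - 5 \left(4662 + 66 \cdot \frac{1}{68} \left(-63\right) - \frac{222 i \sqrt{14}}{7} + \frac{3 i 66 \cdot \frac{1}{68} \sqrt{14}}{7}\right) = - 5 \left(4662 + \frac{33}{34} \left(-63\right) - \frac{222 i \sqrt{14}}{7} + \frac{3}{7} i \frac{33}{34} \sqrt{14}\right) = - 5 \left(4662 - \frac{2079}{34} - \frac{222 i \sqrt{14}}{7} + \frac{99 i \sqrt{14}}{238}\right) = - 5 \left(\frac{156429}{34} - \frac{7449 i \sqrt{14}}{238}\right) = - \frac{782145}{34} + \frac{37245 i \sqrt{14}}{238}$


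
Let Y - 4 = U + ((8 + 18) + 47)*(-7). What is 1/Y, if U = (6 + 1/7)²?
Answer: -49/22994 ≈ -0.0021310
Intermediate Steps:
U = 1849/49 (U = (6 + ⅐)² = (43/7)² = 1849/49 ≈ 37.735)
Y = -22994/49 (Y = 4 + (1849/49 + ((8 + 18) + 47)*(-7)) = 4 + (1849/49 + (26 + 47)*(-7)) = 4 + (1849/49 + 73*(-7)) = 4 + (1849/49 - 511) = 4 - 23190/49 = -22994/49 ≈ -469.27)
1/Y = 1/(-22994/49) = -49/22994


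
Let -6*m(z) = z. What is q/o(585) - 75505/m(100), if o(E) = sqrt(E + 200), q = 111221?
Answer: 45303/10 + 111221*sqrt(785)/785 ≈ 8500.0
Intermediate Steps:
m(z) = -z/6
o(E) = sqrt(200 + E)
q/o(585) - 75505/m(100) = 111221/(sqrt(200 + 585)) - 75505/((-1/6*100)) = 111221/(sqrt(785)) - 75505/(-50/3) = 111221*(sqrt(785)/785) - 75505*(-3/50) = 111221*sqrt(785)/785 + 45303/10 = 45303/10 + 111221*sqrt(785)/785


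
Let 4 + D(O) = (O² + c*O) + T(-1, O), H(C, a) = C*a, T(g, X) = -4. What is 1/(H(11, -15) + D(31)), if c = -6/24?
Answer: 4/3121 ≈ 0.0012816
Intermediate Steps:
c = -¼ (c = -6*1/24 = -¼ ≈ -0.25000)
D(O) = -8 + O² - O/4 (D(O) = -4 + ((O² - O/4) - 4) = -4 + (-4 + O² - O/4) = -8 + O² - O/4)
1/(H(11, -15) + D(31)) = 1/(11*(-15) + (-8 + 31² - ¼*31)) = 1/(-165 + (-8 + 961 - 31/4)) = 1/(-165 + 3781/4) = 1/(3121/4) = 4/3121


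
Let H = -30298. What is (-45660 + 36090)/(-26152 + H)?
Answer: 957/5645 ≈ 0.16953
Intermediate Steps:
(-45660 + 36090)/(-26152 + H) = (-45660 + 36090)/(-26152 - 30298) = -9570/(-56450) = -9570*(-1/56450) = 957/5645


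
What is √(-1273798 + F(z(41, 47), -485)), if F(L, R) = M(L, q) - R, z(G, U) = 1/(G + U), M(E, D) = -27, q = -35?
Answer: 2*I*√318335 ≈ 1128.4*I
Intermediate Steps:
F(L, R) = -27 - R
√(-1273798 + F(z(41, 47), -485)) = √(-1273798 + (-27 - 1*(-485))) = √(-1273798 + (-27 + 485)) = √(-1273798 + 458) = √(-1273340) = 2*I*√318335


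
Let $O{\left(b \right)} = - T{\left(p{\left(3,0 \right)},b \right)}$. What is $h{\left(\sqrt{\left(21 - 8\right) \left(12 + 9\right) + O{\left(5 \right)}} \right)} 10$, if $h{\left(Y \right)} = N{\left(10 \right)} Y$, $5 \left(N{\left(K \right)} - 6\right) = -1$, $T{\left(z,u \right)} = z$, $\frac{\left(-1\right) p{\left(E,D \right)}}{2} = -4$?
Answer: $58 \sqrt{265} \approx 944.17$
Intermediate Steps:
$p{\left(E,D \right)} = 8$ ($p{\left(E,D \right)} = \left(-2\right) \left(-4\right) = 8$)
$N{\left(K \right)} = \frac{29}{5}$ ($N{\left(K \right)} = 6 + \frac{1}{5} \left(-1\right) = 6 - \frac{1}{5} = \frac{29}{5}$)
$O{\left(b \right)} = -8$ ($O{\left(b \right)} = \left(-1\right) 8 = -8$)
$h{\left(Y \right)} = \frac{29 Y}{5}$
$h{\left(\sqrt{\left(21 - 8\right) \left(12 + 9\right) + O{\left(5 \right)}} \right)} 10 = \frac{29 \sqrt{\left(21 - 8\right) \left(12 + 9\right) - 8}}{5} \cdot 10 = \frac{29 \sqrt{13 \cdot 21 - 8}}{5} \cdot 10 = \frac{29 \sqrt{273 - 8}}{5} \cdot 10 = \frac{29 \sqrt{265}}{5} \cdot 10 = 58 \sqrt{265}$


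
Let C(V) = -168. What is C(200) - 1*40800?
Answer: -40968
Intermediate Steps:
C(200) - 1*40800 = -168 - 1*40800 = -168 - 40800 = -40968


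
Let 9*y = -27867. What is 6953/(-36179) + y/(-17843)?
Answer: -5160058/276660813 ≈ -0.018651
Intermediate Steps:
y = -9289/3 (y = (1/9)*(-27867) = -9289/3 ≈ -3096.3)
6953/(-36179) + y/(-17843) = 6953/(-36179) - 9289/3/(-17843) = 6953*(-1/36179) - 9289/3*(-1/17843) = -6953/36179 + 1327/7647 = -5160058/276660813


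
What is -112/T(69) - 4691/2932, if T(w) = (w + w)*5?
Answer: -1782587/1011540 ≈ -1.7623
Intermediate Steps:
T(w) = 10*w (T(w) = (2*w)*5 = 10*w)
-112/T(69) - 4691/2932 = -112/(10*69) - 4691/2932 = -112/690 - 4691*1/2932 = -112*1/690 - 4691/2932 = -56/345 - 4691/2932 = -1782587/1011540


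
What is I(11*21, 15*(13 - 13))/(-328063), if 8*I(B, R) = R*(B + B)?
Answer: 0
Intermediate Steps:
I(B, R) = B*R/4 (I(B, R) = (R*(B + B))/8 = (R*(2*B))/8 = (2*B*R)/8 = B*R/4)
I(11*21, 15*(13 - 13))/(-328063) = ((11*21)*(15*(13 - 13))/4)/(-328063) = ((¼)*231*(15*0))*(-1/328063) = ((¼)*231*0)*(-1/328063) = 0*(-1/328063) = 0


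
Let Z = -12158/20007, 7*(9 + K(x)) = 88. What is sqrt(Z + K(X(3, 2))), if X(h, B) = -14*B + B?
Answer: sqrt(717654301)/15561 ≈ 1.7216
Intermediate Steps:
X(h, B) = -13*B
K(x) = 25/7 (K(x) = -9 + (1/7)*88 = -9 + 88/7 = 25/7)
Z = -12158/20007 (Z = -12158*1/20007 = -12158/20007 ≈ -0.60769)
sqrt(Z + K(X(3, 2))) = sqrt(-12158/20007 + 25/7) = sqrt(415069/140049) = sqrt(717654301)/15561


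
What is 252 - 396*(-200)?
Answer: 79452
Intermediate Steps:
252 - 396*(-200) = 252 + 79200 = 79452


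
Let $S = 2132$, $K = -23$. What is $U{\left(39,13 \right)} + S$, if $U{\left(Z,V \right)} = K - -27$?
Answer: $2136$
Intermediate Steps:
$U{\left(Z,V \right)} = 4$ ($U{\left(Z,V \right)} = -23 - -27 = -23 + 27 = 4$)
$U{\left(39,13 \right)} + S = 4 + 2132 = 2136$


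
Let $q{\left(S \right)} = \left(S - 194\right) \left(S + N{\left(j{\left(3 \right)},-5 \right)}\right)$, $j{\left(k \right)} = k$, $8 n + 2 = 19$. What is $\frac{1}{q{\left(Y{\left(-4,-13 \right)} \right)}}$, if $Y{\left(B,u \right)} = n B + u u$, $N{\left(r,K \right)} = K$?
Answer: $- \frac{4}{20837} \approx -0.00019197$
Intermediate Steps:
$n = \frac{17}{8}$ ($n = - \frac{1}{4} + \frac{1}{8} \cdot 19 = - \frac{1}{4} + \frac{19}{8} = \frac{17}{8} \approx 2.125$)
$Y{\left(B,u \right)} = u^{2} + \frac{17 B}{8}$ ($Y{\left(B,u \right)} = \frac{17 B}{8} + u u = \frac{17 B}{8} + u^{2} = u^{2} + \frac{17 B}{8}$)
$q{\left(S \right)} = \left(-194 + S\right) \left(-5 + S\right)$ ($q{\left(S \right)} = \left(S - 194\right) \left(S - 5\right) = \left(-194 + S\right) \left(-5 + S\right)$)
$\frac{1}{q{\left(Y{\left(-4,-13 \right)} \right)}} = \frac{1}{970 + \left(\left(-13\right)^{2} + \frac{17}{8} \left(-4\right)\right)^{2} - 199 \left(\left(-13\right)^{2} + \frac{17}{8} \left(-4\right)\right)} = \frac{1}{970 + \left(169 - \frac{17}{2}\right)^{2} - 199 \left(169 - \frac{17}{2}\right)} = \frac{1}{970 + \left(\frac{321}{2}\right)^{2} - \frac{63879}{2}} = \frac{1}{970 + \frac{103041}{4} - \frac{63879}{2}} = \frac{1}{- \frac{20837}{4}} = - \frac{4}{20837}$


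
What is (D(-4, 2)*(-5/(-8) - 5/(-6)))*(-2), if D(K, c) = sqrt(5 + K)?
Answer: -35/12 ≈ -2.9167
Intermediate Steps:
(D(-4, 2)*(-5/(-8) - 5/(-6)))*(-2) = (sqrt(5 - 4)*(-5/(-8) - 5/(-6)))*(-2) = (sqrt(1)*(-5*(-1/8) - 5*(-1/6)))*(-2) = (1*(5/8 + 5/6))*(-2) = (1*(35/24))*(-2) = (35/24)*(-2) = -35/12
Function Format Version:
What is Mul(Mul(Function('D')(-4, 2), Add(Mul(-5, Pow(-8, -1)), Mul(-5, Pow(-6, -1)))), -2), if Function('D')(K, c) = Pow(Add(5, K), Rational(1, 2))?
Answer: Rational(-35, 12) ≈ -2.9167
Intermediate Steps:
Mul(Mul(Function('D')(-4, 2), Add(Mul(-5, Pow(-8, -1)), Mul(-5, Pow(-6, -1)))), -2) = Mul(Mul(Pow(Add(5, -4), Rational(1, 2)), Add(Mul(-5, Pow(-8, -1)), Mul(-5, Pow(-6, -1)))), -2) = Mul(Mul(Pow(1, Rational(1, 2)), Add(Mul(-5, Rational(-1, 8)), Mul(-5, Rational(-1, 6)))), -2) = Mul(Mul(1, Add(Rational(5, 8), Rational(5, 6))), -2) = Mul(Mul(1, Rational(35, 24)), -2) = Mul(Rational(35, 24), -2) = Rational(-35, 12)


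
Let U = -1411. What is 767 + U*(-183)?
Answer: 258980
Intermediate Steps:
767 + U*(-183) = 767 - 1411*(-183) = 767 + 258213 = 258980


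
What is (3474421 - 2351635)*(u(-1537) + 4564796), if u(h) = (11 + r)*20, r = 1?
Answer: 5125558510296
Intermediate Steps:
u(h) = 240 (u(h) = (11 + 1)*20 = 12*20 = 240)
(3474421 - 2351635)*(u(-1537) + 4564796) = (3474421 - 2351635)*(240 + 4564796) = 1122786*4565036 = 5125558510296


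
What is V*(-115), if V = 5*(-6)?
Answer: 3450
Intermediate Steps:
V = -30
V*(-115) = -30*(-115) = 3450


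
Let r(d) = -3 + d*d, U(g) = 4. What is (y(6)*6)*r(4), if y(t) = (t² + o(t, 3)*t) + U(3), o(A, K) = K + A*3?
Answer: 12948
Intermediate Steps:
o(A, K) = K + 3*A
r(d) = -3 + d²
y(t) = 4 + t² + t*(3 + 3*t) (y(t) = (t² + (3 + 3*t)*t) + 4 = (t² + t*(3 + 3*t)) + 4 = 4 + t² + t*(3 + 3*t))
(y(6)*6)*r(4) = ((4 + 3*6 + 4*6²)*6)*(-3 + 4²) = ((4 + 18 + 4*36)*6)*(-3 + 16) = ((4 + 18 + 144)*6)*13 = (166*6)*13 = 996*13 = 12948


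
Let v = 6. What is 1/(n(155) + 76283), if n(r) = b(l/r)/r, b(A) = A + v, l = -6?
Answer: 24025/1832699999 ≈ 1.3109e-5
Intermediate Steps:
b(A) = 6 + A (b(A) = A + 6 = 6 + A)
n(r) = (6 - 6/r)/r
1/(n(155) + 76283) = 1/(6*(-1 + 155)/155**2 + 76283) = 1/(6*(1/24025)*154 + 76283) = 1/(924/24025 + 76283) = 1/(1832699999/24025) = 24025/1832699999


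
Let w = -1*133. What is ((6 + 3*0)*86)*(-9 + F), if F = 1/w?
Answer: -618168/133 ≈ -4647.9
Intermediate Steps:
w = -133
F = -1/133 (F = 1/(-133) = -1/133 ≈ -0.0075188)
((6 + 3*0)*86)*(-9 + F) = ((6 + 3*0)*86)*(-9 - 1/133) = ((6 + 0)*86)*(-1198/133) = (6*86)*(-1198/133) = 516*(-1198/133) = -618168/133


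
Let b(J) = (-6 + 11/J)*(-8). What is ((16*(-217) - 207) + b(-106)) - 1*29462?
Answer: -1753885/53 ≈ -33092.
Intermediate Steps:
b(J) = 48 - 88/J
((16*(-217) - 207) + b(-106)) - 1*29462 = ((16*(-217) - 207) + (48 - 88/(-106))) - 1*29462 = ((-3472 - 207) + (48 - 88*(-1/106))) - 29462 = (-3679 + (48 + 44/53)) - 29462 = (-3679 + 2588/53) - 29462 = -192399/53 - 29462 = -1753885/53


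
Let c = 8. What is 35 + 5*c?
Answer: 75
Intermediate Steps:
35 + 5*c = 35 + 5*8 = 35 + 40 = 75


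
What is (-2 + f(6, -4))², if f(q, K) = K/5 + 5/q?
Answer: 3481/900 ≈ 3.8678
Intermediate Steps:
f(q, K) = 5/q + K/5 (f(q, K) = K*(⅕) + 5/q = K/5 + 5/q = 5/q + K/5)
(-2 + f(6, -4))² = (-2 + (5/6 + (⅕)*(-4)))² = (-2 + (5*(⅙) - ⅘))² = (-2 + (⅚ - ⅘))² = (-2 + 1/30)² = (-59/30)² = 3481/900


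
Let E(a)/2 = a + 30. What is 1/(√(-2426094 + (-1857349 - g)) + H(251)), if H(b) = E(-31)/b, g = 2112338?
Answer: -502/402940598785 - 63001*I*√6395781/402940598785 ≈ -1.2458e-9 - 0.00039541*I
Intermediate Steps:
E(a) = 60 + 2*a (E(a) = 2*(a + 30) = 2*(30 + a) = 60 + 2*a)
H(b) = -2/b (H(b) = (60 + 2*(-31))/b = (60 - 62)/b = -2/b)
1/(√(-2426094 + (-1857349 - g)) + H(251)) = 1/(√(-2426094 + (-1857349 - 1*2112338)) - 2/251) = 1/(√(-2426094 + (-1857349 - 2112338)) - 2*1/251) = 1/(√(-2426094 - 3969687) - 2/251) = 1/(√(-6395781) - 2/251) = 1/(I*√6395781 - 2/251) = 1/(-2/251 + I*√6395781)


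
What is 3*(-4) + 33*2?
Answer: 54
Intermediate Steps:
3*(-4) + 33*2 = -12 + 66 = 54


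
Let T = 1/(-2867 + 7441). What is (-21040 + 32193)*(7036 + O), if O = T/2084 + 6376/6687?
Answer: 5002666836196213295/63741928392 ≈ 7.8483e+7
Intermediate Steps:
T = 1/4574 ≈ 0.00021863
O = 60777415903/63741928392 (O = (1/4574)/2084 + 6376/6687 = (1/4574)*(1/2084) + 6376*(1/6687) = 1/9532216 + 6376/6687 = 60777415903/63741928392 ≈ 0.95349)
(-21040 + 32193)*(7036 + O) = (-21040 + 32193)*(7036 + 60777415903/63741928392) = 11153*(448548985582015/63741928392) = 5002666836196213295/63741928392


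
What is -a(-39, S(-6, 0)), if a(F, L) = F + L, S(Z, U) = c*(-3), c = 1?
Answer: 42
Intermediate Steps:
S(Z, U) = -3 (S(Z, U) = 1*(-3) = -3)
-a(-39, S(-6, 0)) = -(-39 - 3) = -1*(-42) = 42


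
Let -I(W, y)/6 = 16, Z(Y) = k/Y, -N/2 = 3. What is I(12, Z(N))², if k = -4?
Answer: 9216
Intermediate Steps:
N = -6 (N = -2*3 = -6)
Z(Y) = -4/Y
I(W, y) = -96 (I(W, y) = -6*16 = -96)
I(12, Z(N))² = (-96)² = 9216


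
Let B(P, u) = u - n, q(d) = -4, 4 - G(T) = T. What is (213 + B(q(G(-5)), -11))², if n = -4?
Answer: 42436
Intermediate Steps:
G(T) = 4 - T
B(P, u) = 4 + u (B(P, u) = u - 1*(-4) = u + 4 = 4 + u)
(213 + B(q(G(-5)), -11))² = (213 + (4 - 11))² = (213 - 7)² = 206² = 42436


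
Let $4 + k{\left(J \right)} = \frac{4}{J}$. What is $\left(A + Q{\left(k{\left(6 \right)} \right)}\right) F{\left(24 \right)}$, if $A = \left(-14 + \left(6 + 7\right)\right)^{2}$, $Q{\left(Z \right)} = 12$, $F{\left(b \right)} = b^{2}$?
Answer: $7488$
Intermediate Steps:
$k{\left(J \right)} = -4 + \frac{4}{J}$
$A = 1$ ($A = \left(-14 + 13\right)^{2} = \left(-1\right)^{2} = 1$)
$\left(A + Q{\left(k{\left(6 \right)} \right)}\right) F{\left(24 \right)} = \left(1 + 12\right) 24^{2} = 13 \cdot 576 = 7488$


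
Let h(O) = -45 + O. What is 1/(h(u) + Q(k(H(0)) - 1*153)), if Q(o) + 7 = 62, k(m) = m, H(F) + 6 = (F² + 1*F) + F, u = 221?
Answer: 1/231 ≈ 0.0043290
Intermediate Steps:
H(F) = -6 + F² + 2*F (H(F) = -6 + ((F² + 1*F) + F) = -6 + ((F² + F) + F) = -6 + ((F + F²) + F) = -6 + (F² + 2*F) = -6 + F² + 2*F)
Q(o) = 55 (Q(o) = -7 + 62 = 55)
1/(h(u) + Q(k(H(0)) - 1*153)) = 1/((-45 + 221) + 55) = 1/(176 + 55) = 1/231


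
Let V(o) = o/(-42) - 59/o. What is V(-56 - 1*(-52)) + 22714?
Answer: 1909223/84 ≈ 22729.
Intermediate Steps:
V(o) = -59/o - o/42 (V(o) = o*(-1/42) - 59/o = -o/42 - 59/o = -59/o - o/42)
V(-56 - 1*(-52)) + 22714 = (-59/(-56 - 1*(-52)) - (-56 - 1*(-52))/42) + 22714 = (-59/(-56 + 52) - (-56 + 52)/42) + 22714 = (-59/(-4) - 1/42*(-4)) + 22714 = (-59*(-¼) + 2/21) + 22714 = (59/4 + 2/21) + 22714 = 1247/84 + 22714 = 1909223/84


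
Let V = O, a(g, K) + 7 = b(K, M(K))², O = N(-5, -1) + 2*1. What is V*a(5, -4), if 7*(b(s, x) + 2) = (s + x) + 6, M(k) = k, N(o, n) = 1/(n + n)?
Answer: -261/98 ≈ -2.6633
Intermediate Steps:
N(o, n) = 1/(2*n)
b(s, x) = -8/7 + s/7 + x/7 (b(s, x) = -2 + ((s + x) + 6)/7 = -2 + (6 + s + x)/7 = -2 + (6/7 + s/7 + x/7) = -8/7 + s/7 + x/7)
O = 3/2 (O = (½)/(-1) + 2*1 = (½)*(-1) + 2 = -½ + 2 = 3/2 ≈ 1.5000)
a(g, K) = -7 + (-8/7 + 2*K/7)² (a(g, K) = -7 + (-8/7 + K/7 + K/7)² = -7 + (-8/7 + 2*K/7)²)
V = 3/2 ≈ 1.5000
V*a(5, -4) = 3*(-7 + 4*(-4 - 4)²/49)/2 = 3*(-7 + (4/49)*(-8)²)/2 = 3*(-7 + (4/49)*64)/2 = 3*(-7 + 256/49)/2 = (3/2)*(-87/49) = -261/98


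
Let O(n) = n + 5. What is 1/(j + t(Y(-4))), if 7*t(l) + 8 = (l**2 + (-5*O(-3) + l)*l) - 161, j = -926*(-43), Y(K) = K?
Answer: 7/278629 ≈ 2.5123e-5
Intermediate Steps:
O(n) = 5 + n
j = 39818
t(l) = -169/7 + l**2/7 + l*(-10 + l)/7 (t(l) = -8/7 + ((l**2 + (-5*(5 - 3) + l)*l) - 161)/7 = -8/7 + ((l**2 + (-5*2 + l)*l) - 161)/7 = -8/7 + ((l**2 + (-10 + l)*l) - 161)/7 = -8/7 + ((l**2 + l*(-10 + l)) - 161)/7 = -8/7 + (-161 + l**2 + l*(-10 + l))/7 = -8/7 + (-23 + l**2/7 + l*(-10 + l)/7) = -169/7 + l**2/7 + l*(-10 + l)/7)
1/(j + t(Y(-4))) = 1/(39818 + (-169/7 - 10/7*(-4) + (2/7)*(-4)**2)) = 1/(39818 + (-169/7 + 40/7 + (2/7)*16)) = 1/(39818 + (-169/7 + 40/7 + 32/7)) = 1/(39818 - 97/7) = 1/(278629/7) = 7/278629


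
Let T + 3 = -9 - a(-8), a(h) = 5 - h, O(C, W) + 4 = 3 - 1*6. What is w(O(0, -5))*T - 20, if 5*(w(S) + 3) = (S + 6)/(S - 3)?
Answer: 109/2 ≈ 54.500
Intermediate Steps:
O(C, W) = -7 (O(C, W) = -4 + (3 - 1*6) = -4 + (3 - 6) = -4 - 3 = -7)
w(S) = -3 + (6 + S)/(5*(-3 + S)) (w(S) = -3 + ((S + 6)/(S - 3))/5 = -3 + ((6 + S)/(-3 + S))/5 = -3 + (6 + S)/(5*(-3 + S)))
T = -25 (T = -3 + (-9 - (5 - 1*(-8))) = -3 + (-9 - (5 + 8)) = -3 + (-9 - 1*13) = -3 + (-9 - 13) = -3 - 22 = -25)
w(O(0, -5))*T - 20 = ((51 - 14*(-7))/(5*(-3 - 7)))*(-25) - 20 = ((⅕)*(51 + 98)/(-10))*(-25) - 20 = ((⅕)*(-⅒)*149)*(-25) - 20 = -149/50*(-25) - 20 = 149/2 - 20 = 109/2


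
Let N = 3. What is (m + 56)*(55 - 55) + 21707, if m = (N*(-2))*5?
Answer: 21707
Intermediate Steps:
m = -30 (m = (3*(-2))*5 = -6*5 = -30)
(m + 56)*(55 - 55) + 21707 = (-30 + 56)*(55 - 55) + 21707 = 26*0 + 21707 = 0 + 21707 = 21707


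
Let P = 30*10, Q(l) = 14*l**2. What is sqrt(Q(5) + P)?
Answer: 5*sqrt(26) ≈ 25.495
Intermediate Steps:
P = 300
sqrt(Q(5) + P) = sqrt(14*5**2 + 300) = sqrt(14*25 + 300) = sqrt(350 + 300) = sqrt(650) = 5*sqrt(26)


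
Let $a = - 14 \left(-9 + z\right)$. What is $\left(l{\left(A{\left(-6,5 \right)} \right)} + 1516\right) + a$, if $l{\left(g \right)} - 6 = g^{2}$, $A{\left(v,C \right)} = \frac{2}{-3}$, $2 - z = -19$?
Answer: $\frac{12190}{9} \approx 1354.4$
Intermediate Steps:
$z = 21$ ($z = 2 - -19 = 2 + 19 = 21$)
$A{\left(v,C \right)} = - \frac{2}{3}$ ($A{\left(v,C \right)} = 2 \left(- \frac{1}{3}\right) = - \frac{2}{3}$)
$l{\left(g \right)} = 6 + g^{2}$
$a = -168$ ($a = - 14 \left(-9 + 21\right) = \left(-14\right) 12 = -168$)
$\left(l{\left(A{\left(-6,5 \right)} \right)} + 1516\right) + a = \left(\left(6 + \left(- \frac{2}{3}\right)^{2}\right) + 1516\right) - 168 = \left(\left(6 + \frac{4}{9}\right) + 1516\right) - 168 = \left(\frac{58}{9} + 1516\right) - 168 = \frac{13702}{9} - 168 = \frac{12190}{9}$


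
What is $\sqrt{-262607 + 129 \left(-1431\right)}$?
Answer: $i \sqrt{447206} \approx 668.73 i$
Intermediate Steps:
$\sqrt{-262607 + 129 \left(-1431\right)} = \sqrt{-262607 - 184599} = \sqrt{-447206} = i \sqrt{447206}$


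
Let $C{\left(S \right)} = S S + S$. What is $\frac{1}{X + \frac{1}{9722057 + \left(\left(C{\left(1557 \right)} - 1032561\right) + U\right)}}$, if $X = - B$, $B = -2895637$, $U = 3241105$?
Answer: $\frac{14356407}{41570943296260} \approx 3.4535 \cdot 10^{-7}$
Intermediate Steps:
$C{\left(S \right)} = S + S^{2}$ ($C{\left(S \right)} = S^{2} + S = S + S^{2}$)
$X = 2895637$ ($X = \left(-1\right) \left(-2895637\right) = 2895637$)
$\frac{1}{X + \frac{1}{9722057 + \left(\left(C{\left(1557 \right)} - 1032561\right) + U\right)}} = \frac{1}{2895637 + \frac{1}{9722057 - \left(-2208544 - 1557 \left(1 + 1557\right)\right)}} = \frac{1}{2895637 + \frac{1}{9722057 + \left(\left(1557 \cdot 1558 - 1032561\right) + 3241105\right)}} = \frac{1}{2895637 + \frac{1}{9722057 + \left(\left(2425806 - 1032561\right) + 3241105\right)}} = \frac{1}{2895637 + \frac{1}{9722057 + \left(1393245 + 3241105\right)}} = \frac{1}{2895637 + \frac{1}{9722057 + 4634350}} = \frac{1}{2895637 + \frac{1}{14356407}} = \frac{1}{\frac{41570943296260}{14356407}} = \frac{14356407}{41570943296260}$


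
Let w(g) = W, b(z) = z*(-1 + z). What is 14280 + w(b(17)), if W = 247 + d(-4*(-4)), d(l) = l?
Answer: 14543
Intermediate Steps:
W = 263 (W = 247 - 4*(-4) = 247 + 16 = 263)
w(g) = 263
14280 + w(b(17)) = 14280 + 263 = 14543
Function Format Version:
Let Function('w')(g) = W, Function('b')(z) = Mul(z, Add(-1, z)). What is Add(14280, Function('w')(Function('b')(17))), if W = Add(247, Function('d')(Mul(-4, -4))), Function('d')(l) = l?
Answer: 14543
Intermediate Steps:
W = 263 (W = Add(247, Mul(-4, -4)) = Add(247, 16) = 263)
Function('w')(g) = 263
Add(14280, Function('w')(Function('b')(17))) = Add(14280, 263) = 14543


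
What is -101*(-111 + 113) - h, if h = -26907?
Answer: 26705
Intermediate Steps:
-101*(-111 + 113) - h = -101*(-111 + 113) - 1*(-26907) = -101*2 + 26907 = -202 + 26907 = 26705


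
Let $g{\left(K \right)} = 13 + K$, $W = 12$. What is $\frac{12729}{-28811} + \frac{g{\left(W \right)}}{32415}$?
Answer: $- \frac{82378052}{186781713} \approx -0.44104$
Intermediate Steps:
$\frac{12729}{-28811} + \frac{g{\left(W \right)}}{32415} = \frac{12729}{-28811} + \frac{13 + 12}{32415} = 12729 \left(- \frac{1}{28811}\right) + 25 \cdot \frac{1}{32415} = - \frac{12729}{28811} + \frac{5}{6483} = - \frac{82378052}{186781713}$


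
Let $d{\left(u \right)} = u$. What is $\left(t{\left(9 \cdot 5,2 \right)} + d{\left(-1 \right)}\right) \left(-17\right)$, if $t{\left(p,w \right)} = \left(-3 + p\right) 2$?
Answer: $-1411$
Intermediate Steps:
$t{\left(p,w \right)} = -6 + 2 p$
$\left(t{\left(9 \cdot 5,2 \right)} + d{\left(-1 \right)}\right) \left(-17\right) = \left(\left(-6 + 2 \cdot 9 \cdot 5\right) - 1\right) \left(-17\right) = \left(\left(-6 + 2 \cdot 45\right) - 1\right) \left(-17\right) = \left(\left(-6 + 90\right) - 1\right) \left(-17\right) = \left(84 - 1\right) \left(-17\right) = 83 \left(-17\right) = -1411$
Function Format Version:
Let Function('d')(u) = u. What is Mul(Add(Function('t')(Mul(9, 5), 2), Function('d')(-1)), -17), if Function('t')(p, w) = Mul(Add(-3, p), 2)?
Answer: -1411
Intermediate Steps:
Function('t')(p, w) = Add(-6, Mul(2, p))
Mul(Add(Function('t')(Mul(9, 5), 2), Function('d')(-1)), -17) = Mul(Add(Add(-6, Mul(2, Mul(9, 5))), -1), -17) = Mul(Add(Add(-6, Mul(2, 45)), -1), -17) = Mul(Add(Add(-6, 90), -1), -17) = Mul(Add(84, -1), -17) = Mul(83, -17) = -1411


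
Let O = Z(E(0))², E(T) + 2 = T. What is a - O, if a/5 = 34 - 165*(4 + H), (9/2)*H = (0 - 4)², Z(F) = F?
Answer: -18202/3 ≈ -6067.3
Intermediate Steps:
E(T) = -2 + T
H = 32/9 (H = 2*(0 - 4)²/9 = (2/9)*(-4)² = (2/9)*16 = 32/9 ≈ 3.5556)
O = 4 (O = (-2 + 0)² = (-2)² = 4)
a = -18190/3 (a = 5*(34 - 165*(4 + 32/9)) = 5*(34 - 165*68/9) = 5*(34 - 33*340/9) = 5*(34 - 3740/3) = 5*(-3638/3) = -18190/3 ≈ -6063.3)
a - O = -18190/3 - 1*4 = -18190/3 - 4 = -18202/3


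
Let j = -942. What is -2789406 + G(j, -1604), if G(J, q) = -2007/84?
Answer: -78104037/28 ≈ -2.7894e+6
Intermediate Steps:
G(J, q) = -669/28 (G(J, q) = -2007*1/84 = -669/28)
-2789406 + G(j, -1604) = -2789406 - 669/28 = -78104037/28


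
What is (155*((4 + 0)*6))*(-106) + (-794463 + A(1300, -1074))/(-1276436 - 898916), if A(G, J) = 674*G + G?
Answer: -857784883677/2175352 ≈ -3.9432e+5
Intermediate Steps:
A(G, J) = 675*G
(155*((4 + 0)*6))*(-106) + (-794463 + A(1300, -1074))/(-1276436 - 898916) = (155*((4 + 0)*6))*(-106) + (-794463 + 675*1300)/(-1276436 - 898916) = (155*(4*6))*(-106) + (-794463 + 877500)/(-2175352) = (155*24)*(-106) + 83037*(-1/2175352) = 3720*(-106) - 83037/2175352 = -394320 - 83037/2175352 = -857784883677/2175352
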